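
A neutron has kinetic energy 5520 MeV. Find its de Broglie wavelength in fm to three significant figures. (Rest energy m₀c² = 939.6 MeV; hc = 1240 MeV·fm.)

λ = 0.194 fm

Total energy E = KE + m₀c² = 5520 + 939.6 = 6459.6 MeV.
(pc)² = E² − (m₀c²)² = (6459.6)² − (939.6)² = 4.084 × 10⁷ MeV², so pc = 6391 MeV.
λ = hc/(pc) = 1240 MeV·fm / 6391 MeV = 0.194 fm.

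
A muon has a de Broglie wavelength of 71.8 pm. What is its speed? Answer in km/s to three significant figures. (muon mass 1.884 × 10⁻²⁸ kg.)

p = h/λ = 6.626 × 10⁻³⁴ / 7.180 × 10⁻¹¹ = 9.228 × 10⁻²⁴ kg·m/s.
v = p/m = 9.228 × 10⁻²⁴ / 1.884 × 10⁻²⁸ = 4.90 × 10⁴ m/s = 49.0 km/s.

v = 49.0 km/s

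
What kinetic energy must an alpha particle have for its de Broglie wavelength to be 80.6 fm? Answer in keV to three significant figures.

p = h/λ = 6.626 × 10⁻³⁴ / 8.060 × 10⁻¹⁴ = 8.221 × 10⁻²¹ kg·m/s.
KE = p²/(2m) = (8.221 × 10⁻²¹)² / (2 × 6.645 × 10⁻²⁷) = 5.085 × 10⁻¹⁵ J = 31.7 keV.

KE = 31.7 keV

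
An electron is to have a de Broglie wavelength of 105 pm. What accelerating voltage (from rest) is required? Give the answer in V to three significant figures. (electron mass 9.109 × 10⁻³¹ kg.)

p = h/λ = 6.626 × 10⁻³⁴ / 1.050 × 10⁻¹⁰ = 6.310 × 10⁻²⁴ kg·m/s.
KE = p²/(2m) = 2.186 × 10⁻¹⁷ J.
V = KE/e = 2.186 × 10⁻¹⁷ / (1.602 × 10⁻¹⁹) = 136 V.

V = 136 V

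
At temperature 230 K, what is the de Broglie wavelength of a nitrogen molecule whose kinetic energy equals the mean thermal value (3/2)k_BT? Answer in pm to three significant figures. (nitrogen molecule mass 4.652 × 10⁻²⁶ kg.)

KE = (3/2)k_BT = 1.5 × 1.381 × 10⁻²³ × 230 = 4.764 × 10⁻²¹ J.
p = √(2mKE) = √(2 × 4.652 × 10⁻²⁶ × 4.764 × 10⁻²¹) = 2.105 × 10⁻²³ kg·m/s.
λ = h/p = 3.15 × 10⁻¹¹ m = 31.5 pm.

λ = 31.5 pm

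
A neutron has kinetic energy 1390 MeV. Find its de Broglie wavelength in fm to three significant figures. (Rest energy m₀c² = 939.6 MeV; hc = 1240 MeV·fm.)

Total energy E = KE + m₀c² = 1390 + 939.6 = 2329.6 MeV.
(pc)² = E² − (m₀c²)² = (2329.6)² − (939.6)² = 4.544 × 10⁶ MeV², so pc = 2132 MeV.
λ = hc/(pc) = 1240 MeV·fm / 2132 MeV = 0.582 fm.

λ = 0.582 fm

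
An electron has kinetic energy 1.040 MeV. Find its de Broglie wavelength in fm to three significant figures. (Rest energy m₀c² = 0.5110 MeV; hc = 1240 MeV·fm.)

Total energy E = KE + m₀c² = 1.040 + 0.5110 = 1.5510 MeV.
(pc)² = E² − (m₀c²)² = (1.5510)² − (0.5110)² = 2.144 MeV², so pc = 1.464 MeV.
λ = hc/(pc) = 1240 MeV·fm / 1.464 MeV = 847 fm.

λ = 847 fm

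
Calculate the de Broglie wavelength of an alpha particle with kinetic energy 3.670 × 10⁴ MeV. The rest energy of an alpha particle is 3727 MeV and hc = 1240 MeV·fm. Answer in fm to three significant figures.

Total energy E = KE + m₀c² = 3.670 × 10⁴ + 3727 = 40427 MeV.
(pc)² = E² − (m₀c²)² = (40427)² − (3727)² = 1.620 × 10⁹ MeV², so pc = 4.025 × 10⁴ MeV.
λ = hc/(pc) = 1240 MeV·fm / 4.025 × 10⁴ MeV = 0.0308 fm.

λ = 0.0308 fm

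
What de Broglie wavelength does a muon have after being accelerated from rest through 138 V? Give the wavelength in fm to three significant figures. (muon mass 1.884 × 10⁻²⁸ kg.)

KE = eV = 1.602 × 10⁻¹⁹ × 138.0 = 2.211 × 10⁻¹⁷ J.
p = √(2mKE) = √(2 × 1.884 × 10⁻²⁸ × 2.211 × 10⁻¹⁷) = 9.127 × 10⁻²³ kg·m/s.
λ = h/p = 6.626 × 10⁻³⁴ / 9.127 × 10⁻²³ = 7.26 × 10⁻¹² m = 7260 fm.

λ = 7260 fm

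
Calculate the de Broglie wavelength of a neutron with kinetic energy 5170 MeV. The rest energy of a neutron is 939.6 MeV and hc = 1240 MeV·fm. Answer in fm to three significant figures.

Total energy E = KE + m₀c² = 5170 + 939.6 = 6109.6 MeV.
(pc)² = E² − (m₀c²)² = (6109.6)² − (939.6)² = 3.644 × 10⁷ MeV², so pc = 6037 MeV.
λ = hc/(pc) = 1240 MeV·fm / 6037 MeV = 0.205 fm.

λ = 0.205 fm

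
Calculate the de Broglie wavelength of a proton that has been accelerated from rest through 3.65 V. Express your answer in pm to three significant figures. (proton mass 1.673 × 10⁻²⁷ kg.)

λ = 15.0 pm

KE = eV = 1.602 × 10⁻¹⁹ × 3.650 = 5.847 × 10⁻¹⁹ J.
p = √(2mKE) = √(2 × 1.673 × 10⁻²⁷ × 5.847 × 10⁻¹⁹) = 4.423 × 10⁻²³ kg·m/s.
λ = h/p = 6.626 × 10⁻³⁴ / 4.423 × 10⁻²³ = 1.50 × 10⁻¹¹ m = 15.0 pm.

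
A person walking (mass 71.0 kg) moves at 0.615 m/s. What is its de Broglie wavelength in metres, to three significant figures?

λ = 1.52 × 10⁻³⁵ m

p = mv = 71.0 × 0.615 = 4.367 × 10¹ kg·m/s.
λ = h/p = 6.626 × 10⁻³⁴ / 4.367 × 10¹ = 1.52 × 10⁻³⁵ m.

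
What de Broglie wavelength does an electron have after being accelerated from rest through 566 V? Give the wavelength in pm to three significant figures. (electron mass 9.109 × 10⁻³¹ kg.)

λ = 51.6 pm

KE = eV = 1.602 × 10⁻¹⁹ × 566.0 = 9.067 × 10⁻¹⁷ J.
p = √(2mKE) = √(2 × 9.109 × 10⁻³¹ × 9.067 × 10⁻¹⁷) = 1.285 × 10⁻²³ kg·m/s.
λ = h/p = 6.626 × 10⁻³⁴ / 1.285 × 10⁻²³ = 5.16 × 10⁻¹¹ m = 51.6 pm.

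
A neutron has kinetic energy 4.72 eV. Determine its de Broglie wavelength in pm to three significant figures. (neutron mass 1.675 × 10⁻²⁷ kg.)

KE = 4.72 eV = 7.561 × 10⁻¹⁹ J.
p = √(2mKE) = √(2 × 1.675 × 10⁻²⁷ × 7.561 × 10⁻¹⁹) = 5.033 × 10⁻²³ kg·m/s.
λ = h/p = 6.626 × 10⁻³⁴ / 5.033 × 10⁻²³ = 1.32 × 10⁻¹¹ m = 13.2 pm.

λ = 13.2 pm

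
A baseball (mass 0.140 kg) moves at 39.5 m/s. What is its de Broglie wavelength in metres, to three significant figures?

p = mv = 0.140 × 39.5 = 5.530 kg·m/s.
λ = h/p = 6.626 × 10⁻³⁴ / 5.530 = 1.20 × 10⁻³⁴ m.

λ = 1.20 × 10⁻³⁴ m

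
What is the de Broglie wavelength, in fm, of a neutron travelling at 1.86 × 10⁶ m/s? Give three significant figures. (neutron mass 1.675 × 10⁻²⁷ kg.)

p = mv = 1.675 × 10⁻²⁷ × 1.86 × 10⁶ = 3.115 × 10⁻²¹ kg·m/s.
λ = h/p = 6.626 × 10⁻³⁴ / 3.115 × 10⁻²¹ = 2.13 × 10⁻¹³ m = 213 fm.

λ = 213 fm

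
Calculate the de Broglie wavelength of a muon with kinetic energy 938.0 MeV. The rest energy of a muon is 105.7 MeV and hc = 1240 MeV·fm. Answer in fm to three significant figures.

λ = 1.19 fm

Total energy E = KE + m₀c² = 938.0 + 105.7 = 1043.7 MeV.
(pc)² = E² − (m₀c²)² = (1043.7)² − (105.7)² = 1.078 × 10⁶ MeV², so pc = 1038 MeV.
λ = hc/(pc) = 1240 MeV·fm / 1038 MeV = 1.19 fm.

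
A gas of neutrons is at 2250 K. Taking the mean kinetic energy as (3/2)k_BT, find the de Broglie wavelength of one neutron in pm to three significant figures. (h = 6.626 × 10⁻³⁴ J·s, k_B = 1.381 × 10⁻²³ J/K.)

KE = (3/2)k_BT = 1.5 × 1.381 × 10⁻²³ × 2250 = 4.661 × 10⁻²⁰ J.
p = √(2mKE) = √(2 × 1.675 × 10⁻²⁷ × 4.661 × 10⁻²⁰) = 1.250 × 10⁻²³ kg·m/s.
λ = h/p = 5.30 × 10⁻¹¹ m = 53.0 pm.

λ = 53.0 pm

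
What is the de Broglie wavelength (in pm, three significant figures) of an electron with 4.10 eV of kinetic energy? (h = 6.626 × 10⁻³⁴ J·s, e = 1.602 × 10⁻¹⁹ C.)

λ = 606 pm

KE = 4.10 eV = 6.568 × 10⁻¹⁹ J.
p = √(2mKE) = √(2 × 9.109 × 10⁻³¹ × 6.568 × 10⁻¹⁹) = 1.094 × 10⁻²⁴ kg·m/s.
λ = h/p = 6.626 × 10⁻³⁴ / 1.094 × 10⁻²⁴ = 6.06 × 10⁻¹⁰ m = 606 pm.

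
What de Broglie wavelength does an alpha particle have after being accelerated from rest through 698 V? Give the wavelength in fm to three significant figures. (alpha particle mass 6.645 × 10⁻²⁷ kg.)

λ = 384 fm

KE = 2eV = 2 × 1.602 × 10⁻¹⁹ × 698.0 = 2.236 × 10⁻¹⁶ J.
p = √(2mKE) = √(2 × 6.645 × 10⁻²⁷ × 2.236 × 10⁻¹⁶) = 1.724 × 10⁻²¹ kg·m/s.
λ = h/p = 6.626 × 10⁻³⁴ / 1.724 × 10⁻²¹ = 3.84 × 10⁻¹³ m = 384 fm.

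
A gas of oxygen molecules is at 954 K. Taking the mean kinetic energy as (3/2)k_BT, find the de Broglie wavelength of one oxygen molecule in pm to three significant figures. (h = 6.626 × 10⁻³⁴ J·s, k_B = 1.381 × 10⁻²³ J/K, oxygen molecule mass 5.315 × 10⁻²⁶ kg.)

KE = (3/2)k_BT = 1.5 × 1.381 × 10⁻²³ × 954 = 1.976 × 10⁻²⁰ J.
p = √(2mKE) = √(2 × 5.315 × 10⁻²⁶ × 1.976 × 10⁻²⁰) = 4.583 × 10⁻²³ kg·m/s.
λ = h/p = 1.45 × 10⁻¹¹ m = 14.5 pm.

λ = 14.5 pm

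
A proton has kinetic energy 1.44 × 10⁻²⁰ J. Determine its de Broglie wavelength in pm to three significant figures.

p = √(2mKE) = √(2 × 1.673 × 10⁻²⁷ × 1.440 × 10⁻²⁰) = 6.941 × 10⁻²⁴ kg·m/s.
λ = h/p = 6.626 × 10⁻³⁴ / 6.941 × 10⁻²⁴ = 9.55 × 10⁻¹¹ m = 95.5 pm.

λ = 95.5 pm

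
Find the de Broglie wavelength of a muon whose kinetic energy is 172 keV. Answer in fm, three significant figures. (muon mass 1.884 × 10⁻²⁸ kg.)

λ = 206 fm

KE = 172 keV = 2.755 × 10⁻¹⁴ J.
p = √(2mKE) = √(2 × 1.884 × 10⁻²⁸ × 2.755 × 10⁻¹⁴) = 3.222 × 10⁻²¹ kg·m/s.
λ = h/p = 6.626 × 10⁻³⁴ / 3.222 × 10⁻²¹ = 2.06 × 10⁻¹³ m = 206 fm.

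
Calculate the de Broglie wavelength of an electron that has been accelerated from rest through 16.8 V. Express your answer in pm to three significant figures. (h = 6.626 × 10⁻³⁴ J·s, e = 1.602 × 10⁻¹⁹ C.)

KE = eV = 1.602 × 10⁻¹⁹ × 16.80 = 2.691 × 10⁻¹⁸ J.
p = √(2mKE) = √(2 × 9.109 × 10⁻³¹ × 2.691 × 10⁻¹⁸) = 2.214 × 10⁻²⁴ kg·m/s.
λ = h/p = 6.626 × 10⁻³⁴ / 2.214 × 10⁻²⁴ = 2.99 × 10⁻¹⁰ m = 299 pm.

λ = 299 pm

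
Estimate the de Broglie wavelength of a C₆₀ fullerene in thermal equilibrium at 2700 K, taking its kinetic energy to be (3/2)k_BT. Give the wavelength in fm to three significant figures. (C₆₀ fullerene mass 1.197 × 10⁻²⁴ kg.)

λ = 1810 fm

KE = (3/2)k_BT = 1.5 × 1.381 × 10⁻²³ × 2700 = 5.593 × 10⁻²⁰ J.
p = √(2mKE) = √(2 × 1.197 × 10⁻²⁴ × 5.593 × 10⁻²⁰) = 3.659 × 10⁻²² kg·m/s.
λ = h/p = 1.81 × 10⁻¹² m = 1810 fm.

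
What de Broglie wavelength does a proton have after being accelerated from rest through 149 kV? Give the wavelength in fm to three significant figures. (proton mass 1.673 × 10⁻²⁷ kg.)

KE = eV = 1.602 × 10⁻¹⁹ × 1.490 × 10⁵ = 2.387 × 10⁻¹⁴ J.
p = √(2mKE) = √(2 × 1.673 × 10⁻²⁷ × 2.387 × 10⁻¹⁴) = 8.937 × 10⁻²¹ kg·m/s.
λ = h/p = 6.626 × 10⁻³⁴ / 8.937 × 10⁻²¹ = 7.41 × 10⁻¹⁴ m = 74.1 fm.

λ = 74.1 fm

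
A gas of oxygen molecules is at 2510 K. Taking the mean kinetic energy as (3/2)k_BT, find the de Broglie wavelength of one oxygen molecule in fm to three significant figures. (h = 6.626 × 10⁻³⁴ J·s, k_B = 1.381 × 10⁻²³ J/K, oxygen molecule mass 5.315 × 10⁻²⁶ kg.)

λ = 8910 fm

KE = (3/2)k_BT = 1.5 × 1.381 × 10⁻²³ × 2510 = 5.199 × 10⁻²⁰ J.
p = √(2mKE) = √(2 × 5.315 × 10⁻²⁶ × 5.199 × 10⁻²⁰) = 7.434 × 10⁻²³ kg·m/s.
λ = h/p = 8.91 × 10⁻¹² m = 8910 fm.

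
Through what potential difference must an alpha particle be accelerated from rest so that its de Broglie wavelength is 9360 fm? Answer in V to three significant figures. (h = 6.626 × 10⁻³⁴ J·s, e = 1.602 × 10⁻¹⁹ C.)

p = h/λ = 6.626 × 10⁻³⁴ / 9.360 × 10⁻¹² = 7.079 × 10⁻²³ kg·m/s.
KE = p²/(2m) = 3.771 × 10⁻¹⁹ J.
V = KE/2e = 3.771 × 10⁻¹⁹ / (2 × 1.602 × 10⁻¹⁹) = 1.18 V.

V = 1.18 V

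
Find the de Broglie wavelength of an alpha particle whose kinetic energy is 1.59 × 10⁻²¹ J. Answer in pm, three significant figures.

λ = 144 pm

p = √(2mKE) = √(2 × 6.645 × 10⁻²⁷ × 1.590 × 10⁻²¹) = 4.597 × 10⁻²⁴ kg·m/s.
λ = h/p = 6.626 × 10⁻³⁴ / 4.597 × 10⁻²⁴ = 1.44 × 10⁻¹⁰ m = 144 pm.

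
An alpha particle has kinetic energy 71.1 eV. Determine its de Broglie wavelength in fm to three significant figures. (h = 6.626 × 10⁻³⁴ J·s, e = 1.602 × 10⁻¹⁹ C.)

λ = 1700 fm

KE = 71.1 eV = 1.139 × 10⁻¹⁷ J.
p = √(2mKE) = √(2 × 6.645 × 10⁻²⁷ × 1.139 × 10⁻¹⁷) = 3.891 × 10⁻²² kg·m/s.
λ = h/p = 6.626 × 10⁻³⁴ / 3.891 × 10⁻²² = 1.70 × 10⁻¹² m = 1700 fm.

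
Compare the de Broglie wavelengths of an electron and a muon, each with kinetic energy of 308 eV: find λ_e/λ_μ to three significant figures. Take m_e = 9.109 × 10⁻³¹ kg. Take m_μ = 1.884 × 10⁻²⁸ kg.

At fixed KE, p = √(2mKE) so λ = h/p ∝ 1/√m.
λ_e/λ_μ = √(m_μ/m_e) = √(1.884 × 10⁻²⁸/9.109 × 10⁻³¹) = √(206.8) = 14.4.

λ_e/λ_μ = 14.4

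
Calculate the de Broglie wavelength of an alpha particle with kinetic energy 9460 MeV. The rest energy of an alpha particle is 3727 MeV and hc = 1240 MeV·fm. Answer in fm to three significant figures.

λ = 0.0980 fm

Total energy E = KE + m₀c² = 9460 + 3727 = 13187 MeV.
(pc)² = E² − (m₀c²)² = (13187)² − (3727)² = 1.600 × 10⁸ MeV², so pc = 1.265 × 10⁴ MeV.
λ = hc/(pc) = 1240 MeV·fm / 1.265 × 10⁴ MeV = 0.0980 fm.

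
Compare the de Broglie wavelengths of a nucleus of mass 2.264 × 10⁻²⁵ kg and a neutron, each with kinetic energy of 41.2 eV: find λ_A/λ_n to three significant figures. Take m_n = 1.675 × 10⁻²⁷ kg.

λ_A/λ_n = 0.0860

At fixed KE, p = √(2mKE) so λ = h/p ∝ 1/√m.
λ_A/λ_n = √(m_n/m_A) = √(1.675 × 10⁻²⁷/2.264 × 10⁻²⁵) = √(7.398 × 10⁻³) = 0.0860.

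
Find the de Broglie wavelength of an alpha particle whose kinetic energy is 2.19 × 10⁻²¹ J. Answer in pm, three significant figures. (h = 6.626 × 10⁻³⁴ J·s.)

λ = 123 pm

p = √(2mKE) = √(2 × 6.645 × 10⁻²⁷ × 2.190 × 10⁻²¹) = 5.395 × 10⁻²⁴ kg·m/s.
λ = h/p = 6.626 × 10⁻³⁴ / 5.395 × 10⁻²⁴ = 1.23 × 10⁻¹⁰ m = 123 pm.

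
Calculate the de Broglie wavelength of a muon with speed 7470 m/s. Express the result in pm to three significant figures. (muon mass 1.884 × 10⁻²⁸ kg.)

p = mv = 1.884 × 10⁻²⁸ × 7470 = 1.407 × 10⁻²⁴ kg·m/s.
λ = h/p = 6.626 × 10⁻³⁴ / 1.407 × 10⁻²⁴ = 4.71 × 10⁻¹⁰ m = 471 pm.

λ = 471 pm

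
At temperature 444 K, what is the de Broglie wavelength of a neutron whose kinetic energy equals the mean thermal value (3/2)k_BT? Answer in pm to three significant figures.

λ = 119 pm

KE = (3/2)k_BT = 1.5 × 1.381 × 10⁻²³ × 444 = 9.197 × 10⁻²¹ J.
p = √(2mKE) = √(2 × 1.675 × 10⁻²⁷ × 9.197 × 10⁻²¹) = 5.551 × 10⁻²⁴ kg·m/s.
λ = h/p = 1.19 × 10⁻¹⁰ m = 119 pm.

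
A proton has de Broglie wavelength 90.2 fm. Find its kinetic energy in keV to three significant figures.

p = h/λ = 6.626 × 10⁻³⁴ / 9.020 × 10⁻¹⁴ = 7.346 × 10⁻²¹ kg·m/s.
KE = p²/(2m) = (7.346 × 10⁻²¹)² / (2 × 1.673 × 10⁻²⁷) = 1.613 × 10⁻¹⁴ J = 101 keV.

KE = 101 keV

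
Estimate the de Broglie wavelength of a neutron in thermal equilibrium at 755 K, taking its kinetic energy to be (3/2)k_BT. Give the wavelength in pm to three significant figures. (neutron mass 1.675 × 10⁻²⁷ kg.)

KE = (3/2)k_BT = 1.5 × 1.381 × 10⁻²³ × 755 = 1.564 × 10⁻²⁰ J.
p = √(2mKE) = √(2 × 1.675 × 10⁻²⁷ × 1.564 × 10⁻²⁰) = 7.238 × 10⁻²⁴ kg·m/s.
λ = h/p = 9.15 × 10⁻¹¹ m = 91.5 pm.

λ = 91.5 pm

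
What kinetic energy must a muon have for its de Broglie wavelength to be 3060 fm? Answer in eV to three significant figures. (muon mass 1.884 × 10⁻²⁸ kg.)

KE = 777 eV

p = h/λ = 6.626 × 10⁻³⁴ / 3.060 × 10⁻¹² = 2.165 × 10⁻²² kg·m/s.
KE = p²/(2m) = (2.165 × 10⁻²²)² / (2 × 1.884 × 10⁻²⁸) = 1.244 × 10⁻¹⁶ J = 777 eV.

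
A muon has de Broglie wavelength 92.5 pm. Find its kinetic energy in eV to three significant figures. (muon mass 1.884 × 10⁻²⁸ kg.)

p = h/λ = 6.626 × 10⁻³⁴ / 9.250 × 10⁻¹¹ = 7.163 × 10⁻²⁴ kg·m/s.
KE = p²/(2m) = (7.163 × 10⁻²⁴)² / (2 × 1.884 × 10⁻²⁸) = 1.362 × 10⁻¹⁹ J = 0.850 eV.

KE = 0.850 eV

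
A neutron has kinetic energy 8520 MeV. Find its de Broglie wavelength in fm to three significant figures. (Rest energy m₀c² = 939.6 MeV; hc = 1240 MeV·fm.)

λ = 0.132 fm

Total energy E = KE + m₀c² = 8520 + 939.6 = 9459.6 MeV.
(pc)² = E² − (m₀c²)² = (9459.6)² − (939.6)² = 8.860 × 10⁷ MeV², so pc = 9413 MeV.
λ = hc/(pc) = 1240 MeV·fm / 9413 MeV = 0.132 fm.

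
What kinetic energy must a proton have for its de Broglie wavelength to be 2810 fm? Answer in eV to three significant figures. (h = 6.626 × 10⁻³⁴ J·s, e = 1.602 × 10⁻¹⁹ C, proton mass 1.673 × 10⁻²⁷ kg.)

p = h/λ = 6.626 × 10⁻³⁴ / 2.810 × 10⁻¹² = 2.358 × 10⁻²² kg·m/s.
KE = p²/(2m) = (2.358 × 10⁻²²)² / (2 × 1.673 × 10⁻²⁷) = 1.662 × 10⁻¹⁷ J = 104 eV.

KE = 104 eV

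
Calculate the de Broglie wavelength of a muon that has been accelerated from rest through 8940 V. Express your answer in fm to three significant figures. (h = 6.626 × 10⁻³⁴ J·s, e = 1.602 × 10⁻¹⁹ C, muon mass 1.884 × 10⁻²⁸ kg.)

KE = eV = 1.602 × 10⁻¹⁹ × 8940 = 1.432 × 10⁻¹⁵ J.
p = √(2mKE) = √(2 × 1.884 × 10⁻²⁸ × 1.432 × 10⁻¹⁵) = 7.346 × 10⁻²² kg·m/s.
λ = h/p = 6.626 × 10⁻³⁴ / 7.346 × 10⁻²² = 9.02 × 10⁻¹³ m = 902 fm.

λ = 902 fm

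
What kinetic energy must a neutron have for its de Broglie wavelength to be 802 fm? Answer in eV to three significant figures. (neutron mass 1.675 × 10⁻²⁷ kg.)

KE = 1270 eV

p = h/λ = 6.626 × 10⁻³⁴ / 8.020 × 10⁻¹³ = 8.262 × 10⁻²² kg·m/s.
KE = p²/(2m) = (8.262 × 10⁻²²)² / (2 × 1.675 × 10⁻²⁷) = 2.038 × 10⁻¹⁶ J = 1270 eV.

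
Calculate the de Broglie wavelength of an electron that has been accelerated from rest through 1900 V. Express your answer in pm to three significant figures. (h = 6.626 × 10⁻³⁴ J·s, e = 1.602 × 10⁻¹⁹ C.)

KE = eV = 1.602 × 10⁻¹⁹ × 1900 = 3.044 × 10⁻¹⁶ J.
p = √(2mKE) = √(2 × 9.109 × 10⁻³¹ × 3.044 × 10⁻¹⁶) = 2.355 × 10⁻²³ kg·m/s.
λ = h/p = 6.626 × 10⁻³⁴ / 2.355 × 10⁻²³ = 2.81 × 10⁻¹¹ m = 28.1 pm.

λ = 28.1 pm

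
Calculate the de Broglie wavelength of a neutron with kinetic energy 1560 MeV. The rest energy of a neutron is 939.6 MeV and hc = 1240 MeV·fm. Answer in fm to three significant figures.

λ = 0.535 fm

Total energy E = KE + m₀c² = 1560 + 939.6 = 2499.6 MeV.
(pc)² = E² − (m₀c²)² = (2499.6)² − (939.6)² = 5.365 × 10⁶ MeV², so pc = 2316 MeV.
λ = hc/(pc) = 1240 MeV·fm / 2316 MeV = 0.535 fm.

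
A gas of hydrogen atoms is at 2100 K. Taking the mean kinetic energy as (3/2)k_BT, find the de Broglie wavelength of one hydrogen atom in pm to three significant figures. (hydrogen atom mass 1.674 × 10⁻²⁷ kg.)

KE = (3/2)k_BT = 1.5 × 1.381 × 10⁻²³ × 2100 = 4.350 × 10⁻²⁰ J.
p = √(2mKE) = √(2 × 1.674 × 10⁻²⁷ × 4.350 × 10⁻²⁰) = 1.207 × 10⁻²³ kg·m/s.
λ = h/p = 5.49 × 10⁻¹¹ m = 54.9 pm.

λ = 54.9 pm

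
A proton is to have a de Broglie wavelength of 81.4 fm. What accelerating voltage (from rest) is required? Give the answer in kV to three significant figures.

V = 124 kV

p = h/λ = 6.626 × 10⁻³⁴ / 8.140 × 10⁻¹⁴ = 8.140 × 10⁻²¹ kg·m/s.
KE = p²/(2m) = 1.980 × 10⁻¹⁴ J.
V = KE/e = 1.980 × 10⁻¹⁴ / (1.602 × 10⁻¹⁹) = 124 kV.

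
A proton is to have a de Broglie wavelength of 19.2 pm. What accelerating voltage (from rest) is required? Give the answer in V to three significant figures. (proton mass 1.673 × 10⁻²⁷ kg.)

V = 2.22 V

p = h/λ = 6.626 × 10⁻³⁴ / 1.920 × 10⁻¹¹ = 3.451 × 10⁻²³ kg·m/s.
KE = p²/(2m) = 3.559 × 10⁻¹⁹ J.
V = KE/e = 3.559 × 10⁻¹⁹ / (1.602 × 10⁻¹⁹) = 2.22 V.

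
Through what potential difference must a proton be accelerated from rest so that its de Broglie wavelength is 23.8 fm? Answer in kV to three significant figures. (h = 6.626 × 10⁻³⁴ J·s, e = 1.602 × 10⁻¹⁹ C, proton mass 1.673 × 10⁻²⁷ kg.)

V = 1450 kV

p = h/λ = 6.626 × 10⁻³⁴ / 2.380 × 10⁻¹⁴ = 2.784 × 10⁻²⁰ kg·m/s.
KE = p²/(2m) = 2.316 × 10⁻¹³ J.
V = KE/e = 2.316 × 10⁻¹³ / (1.602 × 10⁻¹⁹) = 1450 kV.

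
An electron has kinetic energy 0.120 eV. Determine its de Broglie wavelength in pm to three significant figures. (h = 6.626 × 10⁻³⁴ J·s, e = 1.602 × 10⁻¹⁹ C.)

λ = 3540 pm

KE = 0.120 eV = 1.922 × 10⁻²⁰ J.
p = √(2mKE) = √(2 × 9.109 × 10⁻³¹ × 1.922 × 10⁻²⁰) = 1.871 × 10⁻²⁵ kg·m/s.
λ = h/p = 6.626 × 10⁻³⁴ / 1.871 × 10⁻²⁵ = 3.54 × 10⁻⁹ m = 3540 pm.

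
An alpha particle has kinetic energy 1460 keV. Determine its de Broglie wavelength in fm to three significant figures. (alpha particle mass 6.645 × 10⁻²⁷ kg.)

KE = 1460 keV = 2.339 × 10⁻¹³ J.
p = √(2mKE) = √(2 × 6.645 × 10⁻²⁷ × 2.339 × 10⁻¹³) = 5.575 × 10⁻²⁰ kg·m/s.
λ = h/p = 6.626 × 10⁻³⁴ / 5.575 × 10⁻²⁰ = 1.19 × 10⁻¹⁴ m = 11.9 fm.

λ = 11.9 fm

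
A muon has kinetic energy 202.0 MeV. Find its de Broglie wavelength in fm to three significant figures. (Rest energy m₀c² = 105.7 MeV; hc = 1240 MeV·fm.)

Total energy E = KE + m₀c² = 202.0 + 105.7 = 307.7 MeV.
(pc)² = E² − (m₀c²)² = (307.7)² − (105.7)² = 8.351 × 10⁴ MeV², so pc = 289.0 MeV.
λ = hc/(pc) = 1240 MeV·fm / 289.0 MeV = 4.29 fm.

λ = 4.29 fm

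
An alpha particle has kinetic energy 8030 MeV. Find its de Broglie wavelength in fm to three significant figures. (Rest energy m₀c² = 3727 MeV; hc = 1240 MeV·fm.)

Total energy E = KE + m₀c² = 8030 + 3727 = 11757 MeV.
(pc)² = E² − (m₀c²)² = (11757)² − (3727)² = 1.243 × 10⁸ MeV², so pc = 1.115 × 10⁴ MeV.
λ = hc/(pc) = 1240 MeV·fm / 1.115 × 10⁴ MeV = 0.111 fm.

λ = 0.111 fm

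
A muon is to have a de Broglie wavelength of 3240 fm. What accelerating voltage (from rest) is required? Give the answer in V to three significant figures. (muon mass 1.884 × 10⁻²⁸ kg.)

V = 693 V

p = h/λ = 6.626 × 10⁻³⁴ / 3.240 × 10⁻¹² = 2.045 × 10⁻²² kg·m/s.
KE = p²/(2m) = 1.110 × 10⁻¹⁶ J.
V = KE/e = 1.110 × 10⁻¹⁶ / (1.602 × 10⁻¹⁹) = 693 V.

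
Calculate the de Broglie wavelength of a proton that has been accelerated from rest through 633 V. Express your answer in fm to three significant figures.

λ = 1140 fm

KE = eV = 1.602 × 10⁻¹⁹ × 633.0 = 1.014 × 10⁻¹⁶ J.
p = √(2mKE) = √(2 × 1.673 × 10⁻²⁷ × 1.014 × 10⁻¹⁶) = 5.825 × 10⁻²² kg·m/s.
λ = h/p = 6.626 × 10⁻³⁴ / 5.825 × 10⁻²² = 1.14 × 10⁻¹² m = 1140 fm.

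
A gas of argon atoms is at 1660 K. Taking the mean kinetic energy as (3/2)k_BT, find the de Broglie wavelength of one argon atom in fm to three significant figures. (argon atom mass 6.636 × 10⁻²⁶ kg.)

KE = (3/2)k_BT = 1.5 × 1.381 × 10⁻²³ × 1660 = 3.439 × 10⁻²⁰ J.
p = √(2mKE) = √(2 × 6.636 × 10⁻²⁶ × 3.439 × 10⁻²⁰) = 6.756 × 10⁻²³ kg·m/s.
λ = h/p = 9.81 × 10⁻¹² m = 9810 fm.

λ = 9810 fm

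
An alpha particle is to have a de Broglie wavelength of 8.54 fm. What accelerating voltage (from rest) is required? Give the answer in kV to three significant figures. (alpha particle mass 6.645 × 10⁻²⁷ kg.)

V = 1410 kV

p = h/λ = 6.626 × 10⁻³⁴ / 8.540 × 10⁻¹⁵ = 7.759 × 10⁻²⁰ kg·m/s.
KE = p²/(2m) = 4.530 × 10⁻¹³ J.
V = KE/2e = 4.530 × 10⁻¹³ / (2 × 1.602 × 10⁻¹⁹) = 1410 kV.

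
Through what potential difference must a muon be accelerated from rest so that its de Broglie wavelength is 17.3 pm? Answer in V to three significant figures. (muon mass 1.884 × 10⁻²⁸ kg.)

p = h/λ = 6.626 × 10⁻³⁴ / 1.730 × 10⁻¹¹ = 3.830 × 10⁻²³ kg·m/s.
KE = p²/(2m) = 3.893 × 10⁻¹⁸ J.
V = KE/e = 3.893 × 10⁻¹⁸ / (1.602 × 10⁻¹⁹) = 24.3 V.

V = 24.3 V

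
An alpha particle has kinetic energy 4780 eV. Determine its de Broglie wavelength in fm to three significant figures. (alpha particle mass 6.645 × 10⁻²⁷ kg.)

λ = 208 fm

KE = 4780 eV = 7.658 × 10⁻¹⁶ J.
p = √(2mKE) = √(2 × 6.645 × 10⁻²⁷ × 7.658 × 10⁻¹⁶) = 3.190 × 10⁻²¹ kg·m/s.
λ = h/p = 6.626 × 10⁻³⁴ / 3.190 × 10⁻²¹ = 2.08 × 10⁻¹³ m = 208 fm.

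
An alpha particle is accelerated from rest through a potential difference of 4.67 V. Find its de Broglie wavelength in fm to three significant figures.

λ = 4700 fm

KE = 2eV = 2 × 1.602 × 10⁻¹⁹ × 4.670 = 1.496 × 10⁻¹⁸ J.
p = √(2mKE) = √(2 × 6.645 × 10⁻²⁷ × 1.496 × 10⁻¹⁸) = 1.410 × 10⁻²² kg·m/s.
λ = h/p = 6.626 × 10⁻³⁴ / 1.410 × 10⁻²² = 4.70 × 10⁻¹² m = 4700 fm.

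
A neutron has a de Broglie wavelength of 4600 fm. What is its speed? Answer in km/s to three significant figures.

p = h/λ = 6.626 × 10⁻³⁴ / 4.600 × 10⁻¹² = 1.440 × 10⁻²² kg·m/s.
v = p/m = 1.440 × 10⁻²² / 1.675 × 10⁻²⁷ = 8.60 × 10⁴ m/s = 86.0 km/s.

v = 86.0 km/s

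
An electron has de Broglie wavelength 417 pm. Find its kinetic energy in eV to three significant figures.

p = h/λ = 6.626 × 10⁻³⁴ / 4.170 × 10⁻¹⁰ = 1.589 × 10⁻²⁴ kg·m/s.
KE = p²/(2m) = (1.589 × 10⁻²⁴)² / (2 × 9.109 × 10⁻³¹) = 1.386 × 10⁻¹⁸ J = 8.65 eV.

KE = 8.65 eV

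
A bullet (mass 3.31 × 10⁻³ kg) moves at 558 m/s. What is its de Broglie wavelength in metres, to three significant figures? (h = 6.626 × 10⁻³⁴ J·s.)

λ = 3.59 × 10⁻³⁴ m

p = mv = 3.31 × 10⁻³ × 558 = 1.847 kg·m/s.
λ = h/p = 6.626 × 10⁻³⁴ / 1.847 = 3.59 × 10⁻³⁴ m.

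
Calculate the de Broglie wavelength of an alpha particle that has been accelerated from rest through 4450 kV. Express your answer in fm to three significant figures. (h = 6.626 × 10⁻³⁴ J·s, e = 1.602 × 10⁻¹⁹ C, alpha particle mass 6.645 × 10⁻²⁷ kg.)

KE = 2eV = 2 × 1.602 × 10⁻¹⁹ × 4.450 × 10⁶ = 1.426 × 10⁻¹² J.
p = √(2mKE) = √(2 × 6.645 × 10⁻²⁷ × 1.426 × 10⁻¹²) = 1.377 × 10⁻¹⁹ kg·m/s.
λ = h/p = 6.626 × 10⁻³⁴ / 1.377 × 10⁻¹⁹ = 4.81 × 10⁻¹⁵ m = 4.81 fm.

λ = 4.81 fm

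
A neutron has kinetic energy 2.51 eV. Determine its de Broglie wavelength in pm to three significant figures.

λ = 18.1 pm

KE = 2.51 eV = 4.021 × 10⁻¹⁹ J.
p = √(2mKE) = √(2 × 1.675 × 10⁻²⁷ × 4.021 × 10⁻¹⁹) = 3.670 × 10⁻²³ kg·m/s.
λ = h/p = 6.626 × 10⁻³⁴ / 3.670 × 10⁻²³ = 1.81 × 10⁻¹¹ m = 18.1 pm.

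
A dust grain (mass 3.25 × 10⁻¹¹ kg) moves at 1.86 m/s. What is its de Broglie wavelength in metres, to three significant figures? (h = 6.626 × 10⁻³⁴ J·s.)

λ = 1.10 × 10⁻²³ m

p = mv = 3.25 × 10⁻¹¹ × 1.86 = 6.045 × 10⁻¹¹ kg·m/s.
λ = h/p = 6.626 × 10⁻³⁴ / 6.045 × 10⁻¹¹ = 1.10 × 10⁻²³ m.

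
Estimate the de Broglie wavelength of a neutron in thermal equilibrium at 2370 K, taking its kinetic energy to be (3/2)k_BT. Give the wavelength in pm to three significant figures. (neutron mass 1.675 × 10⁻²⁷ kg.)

λ = 51.7 pm

KE = (3/2)k_BT = 1.5 × 1.381 × 10⁻²³ × 2370 = 4.909 × 10⁻²⁰ J.
p = √(2mKE) = √(2 × 1.675 × 10⁻²⁷ × 4.909 × 10⁻²⁰) = 1.282 × 10⁻²³ kg·m/s.
λ = h/p = 5.17 × 10⁻¹¹ m = 51.7 pm.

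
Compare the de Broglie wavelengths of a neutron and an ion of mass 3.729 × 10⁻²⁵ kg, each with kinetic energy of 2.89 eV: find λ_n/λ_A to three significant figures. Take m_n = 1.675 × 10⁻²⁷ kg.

λ_n/λ_A = 14.9

At fixed KE, p = √(2mKE) so λ = h/p ∝ 1/√m.
λ_n/λ_A = √(m_A/m_n) = √(3.729 × 10⁻²⁵/1.675 × 10⁻²⁷) = √(222.6) = 14.9.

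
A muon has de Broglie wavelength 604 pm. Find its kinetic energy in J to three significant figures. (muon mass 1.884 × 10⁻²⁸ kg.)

KE = 3.19 × 10⁻²¹ J

p = h/λ = 6.626 × 10⁻³⁴ / 6.040 × 10⁻¹⁰ = 1.097 × 10⁻²⁴ kg·m/s.
KE = p²/(2m) = (1.097 × 10⁻²⁴)² / (2 × 1.884 × 10⁻²⁸) = 3.194 × 10⁻²¹ J = 3.19 × 10⁻²¹ J.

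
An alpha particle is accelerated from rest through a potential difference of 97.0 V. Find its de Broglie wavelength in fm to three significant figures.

λ = 1030 fm

KE = 2eV = 2 × 1.602 × 10⁻¹⁹ × 97.00 = 3.108 × 10⁻¹⁷ J.
p = √(2mKE) = √(2 × 6.645 × 10⁻²⁷ × 3.108 × 10⁻¹⁷) = 6.427 × 10⁻²² kg·m/s.
λ = h/p = 6.626 × 10⁻³⁴ / 6.427 × 10⁻²² = 1.03 × 10⁻¹² m = 1030 fm.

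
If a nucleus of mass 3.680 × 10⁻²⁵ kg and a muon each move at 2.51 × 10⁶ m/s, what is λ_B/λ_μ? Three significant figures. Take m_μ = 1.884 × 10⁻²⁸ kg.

At fixed v, p = mv so λ = h/(mv) ∝ 1/m.
λ_B/λ_μ = m_μ/m_B = 1.884 × 10⁻²⁸/3.680 × 10⁻²⁵ = 5.12 × 10⁻⁴.

λ_B/λ_μ = 5.12 × 10⁻⁴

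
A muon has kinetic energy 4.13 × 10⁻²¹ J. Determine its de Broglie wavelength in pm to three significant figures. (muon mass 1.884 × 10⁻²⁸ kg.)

λ = 531 pm

p = √(2mKE) = √(2 × 1.884 × 10⁻²⁸ × 4.130 × 10⁻²¹) = 1.247 × 10⁻²⁴ kg·m/s.
λ = h/p = 6.626 × 10⁻³⁴ / 1.247 × 10⁻²⁴ = 5.31 × 10⁻¹⁰ m = 531 pm.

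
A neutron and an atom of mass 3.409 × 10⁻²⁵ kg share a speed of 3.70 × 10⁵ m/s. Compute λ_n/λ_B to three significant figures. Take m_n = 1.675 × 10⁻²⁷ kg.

λ_n/λ_B = 204

At fixed v, p = mv so λ = h/(mv) ∝ 1/m.
λ_n/λ_B = m_B/m_n = 3.409 × 10⁻²⁵/1.675 × 10⁻²⁷ = 204.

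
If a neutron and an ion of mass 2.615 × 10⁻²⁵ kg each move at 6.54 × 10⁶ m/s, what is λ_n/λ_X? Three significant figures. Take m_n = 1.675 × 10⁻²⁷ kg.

At fixed v, p = mv so λ = h/(mv) ∝ 1/m.
λ_n/λ_X = m_X/m_n = 2.615 × 10⁻²⁵/1.675 × 10⁻²⁷ = 156.

λ_n/λ_X = 156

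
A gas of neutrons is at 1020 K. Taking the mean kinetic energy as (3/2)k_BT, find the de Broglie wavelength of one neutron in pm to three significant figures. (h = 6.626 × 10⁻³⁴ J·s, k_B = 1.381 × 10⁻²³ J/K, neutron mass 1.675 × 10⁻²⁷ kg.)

KE = (3/2)k_BT = 1.5 × 1.381 × 10⁻²³ × 1020 = 2.113 × 10⁻²⁰ J.
p = √(2mKE) = √(2 × 1.675 × 10⁻²⁷ × 2.113 × 10⁻²⁰) = 8.413 × 10⁻²⁴ kg·m/s.
λ = h/p = 7.88 × 10⁻¹¹ m = 78.8 pm.

λ = 78.8 pm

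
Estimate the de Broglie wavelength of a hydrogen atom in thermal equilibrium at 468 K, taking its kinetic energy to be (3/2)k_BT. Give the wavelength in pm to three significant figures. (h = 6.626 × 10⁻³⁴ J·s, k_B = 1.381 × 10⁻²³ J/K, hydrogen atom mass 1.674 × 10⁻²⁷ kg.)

KE = (3/2)k_BT = 1.5 × 1.381 × 10⁻²³ × 468 = 9.695 × 10⁻²¹ J.
p = √(2mKE) = √(2 × 1.674 × 10⁻²⁷ × 9.695 × 10⁻²¹) = 5.697 × 10⁻²⁴ kg·m/s.
λ = h/p = 1.16 × 10⁻¹⁰ m = 116 pm.

λ = 116 pm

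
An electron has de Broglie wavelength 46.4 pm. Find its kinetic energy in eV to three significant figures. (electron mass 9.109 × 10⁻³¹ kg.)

p = h/λ = 6.626 × 10⁻³⁴ / 4.640 × 10⁻¹¹ = 1.428 × 10⁻²³ kg·m/s.
KE = p²/(2m) = (1.428 × 10⁻²³)² / (2 × 9.109 × 10⁻³¹) = 1.119 × 10⁻¹⁶ J = 699 eV.

KE = 699 eV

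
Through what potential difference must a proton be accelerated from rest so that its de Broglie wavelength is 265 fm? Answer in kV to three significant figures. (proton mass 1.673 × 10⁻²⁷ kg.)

p = h/λ = 6.626 × 10⁻³⁴ / 2.650 × 10⁻¹³ = 2.500 × 10⁻²¹ kg·m/s.
KE = p²/(2m) = 1.868 × 10⁻¹⁵ J.
V = KE/e = 1.868 × 10⁻¹⁵ / (1.602 × 10⁻¹⁹) = 11.7 kV.

V = 11.7 kV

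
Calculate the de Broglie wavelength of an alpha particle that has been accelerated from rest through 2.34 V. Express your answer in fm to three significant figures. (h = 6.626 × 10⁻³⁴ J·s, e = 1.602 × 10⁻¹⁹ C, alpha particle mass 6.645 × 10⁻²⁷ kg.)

KE = 2eV = 2 × 1.602 × 10⁻¹⁹ × 2.340 = 7.497 × 10⁻¹⁹ J.
p = √(2mKE) = √(2 × 6.645 × 10⁻²⁷ × 7.497 × 10⁻¹⁹) = 9.982 × 10⁻²³ kg·m/s.
λ = h/p = 6.626 × 10⁻³⁴ / 9.982 × 10⁻²³ = 6.64 × 10⁻¹² m = 6640 fm.

λ = 6640 fm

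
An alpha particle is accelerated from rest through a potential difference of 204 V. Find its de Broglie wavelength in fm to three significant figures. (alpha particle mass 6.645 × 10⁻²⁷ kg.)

λ = 711 fm

KE = 2eV = 2 × 1.602 × 10⁻¹⁹ × 204.0 = 6.536 × 10⁻¹⁷ J.
p = √(2mKE) = √(2 × 6.645 × 10⁻²⁷ × 6.536 × 10⁻¹⁷) = 9.320 × 10⁻²² kg·m/s.
λ = h/p = 6.626 × 10⁻³⁴ / 9.320 × 10⁻²² = 7.11 × 10⁻¹³ m = 711 fm.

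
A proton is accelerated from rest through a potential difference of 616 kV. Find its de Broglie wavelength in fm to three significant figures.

λ = 36.5 fm

KE = eV = 1.602 × 10⁻¹⁹ × 6.160 × 10⁵ = 9.868 × 10⁻¹⁴ J.
p = √(2mKE) = √(2 × 1.673 × 10⁻²⁷ × 9.868 × 10⁻¹⁴) = 1.817 × 10⁻²⁰ kg·m/s.
λ = h/p = 6.626 × 10⁻³⁴ / 1.817 × 10⁻²⁰ = 3.65 × 10⁻¹⁴ m = 36.5 fm.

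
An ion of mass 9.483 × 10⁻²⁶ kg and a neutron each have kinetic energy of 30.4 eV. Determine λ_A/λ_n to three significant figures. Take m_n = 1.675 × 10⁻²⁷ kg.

λ_A/λ_n = 0.133

At fixed KE, p = √(2mKE) so λ = h/p ∝ 1/√m.
λ_A/λ_n = √(m_n/m_A) = √(1.675 × 10⁻²⁷/9.483 × 10⁻²⁶) = √(0.01766) = 0.133.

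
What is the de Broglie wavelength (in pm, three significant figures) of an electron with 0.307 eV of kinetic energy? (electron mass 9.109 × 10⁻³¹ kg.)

λ = 2210 pm

KE = 0.307 eV = 4.918 × 10⁻²⁰ J.
p = √(2mKE) = √(2 × 9.109 × 10⁻³¹ × 4.918 × 10⁻²⁰) = 2.993 × 10⁻²⁵ kg·m/s.
λ = h/p = 6.626 × 10⁻³⁴ / 2.993 × 10⁻²⁵ = 2.21 × 10⁻⁹ m = 2210 pm.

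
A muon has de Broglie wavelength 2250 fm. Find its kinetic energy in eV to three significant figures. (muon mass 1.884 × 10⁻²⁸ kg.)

KE = 1440 eV

p = h/λ = 6.626 × 10⁻³⁴ / 2.250 × 10⁻¹² = 2.945 × 10⁻²² kg·m/s.
KE = p²/(2m) = (2.945 × 10⁻²²)² / (2 × 1.884 × 10⁻²⁸) = 2.302 × 10⁻¹⁶ J = 1440 eV.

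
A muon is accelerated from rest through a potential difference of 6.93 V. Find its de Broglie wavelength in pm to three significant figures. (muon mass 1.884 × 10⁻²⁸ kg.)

KE = eV = 1.602 × 10⁻¹⁹ × 6.930 = 1.110 × 10⁻¹⁸ J.
p = √(2mKE) = √(2 × 1.884 × 10⁻²⁸ × 1.110 × 10⁻¹⁸) = 2.045 × 10⁻²³ kg·m/s.
λ = h/p = 6.626 × 10⁻³⁴ / 2.045 × 10⁻²³ = 3.24 × 10⁻¹¹ m = 32.4 pm.

λ = 32.4 pm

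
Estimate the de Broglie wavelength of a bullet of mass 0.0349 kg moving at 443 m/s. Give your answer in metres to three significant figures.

λ = 4.29 × 10⁻³⁵ m

p = mv = 0.0349 × 443 = 1.546 × 10¹ kg·m/s.
λ = h/p = 6.626 × 10⁻³⁴ / 1.546 × 10¹ = 4.29 × 10⁻³⁵ m.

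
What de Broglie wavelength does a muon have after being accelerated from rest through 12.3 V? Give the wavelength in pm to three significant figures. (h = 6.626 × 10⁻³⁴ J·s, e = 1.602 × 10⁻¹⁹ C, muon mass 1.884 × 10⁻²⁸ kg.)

λ = 24.3 pm

KE = eV = 1.602 × 10⁻¹⁹ × 12.30 = 1.970 × 10⁻¹⁸ J.
p = √(2mKE) = √(2 × 1.884 × 10⁻²⁸ × 1.970 × 10⁻¹⁸) = 2.725 × 10⁻²³ kg·m/s.
λ = h/p = 6.626 × 10⁻³⁴ / 2.725 × 10⁻²³ = 2.43 × 10⁻¹¹ m = 24.3 pm.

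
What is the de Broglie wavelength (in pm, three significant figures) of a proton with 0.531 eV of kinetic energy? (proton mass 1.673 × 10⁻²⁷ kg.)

λ = 39.3 pm

KE = 0.531 eV = 8.507 × 10⁻²⁰ J.
p = √(2mKE) = √(2 × 1.673 × 10⁻²⁷ × 8.507 × 10⁻²⁰) = 1.687 × 10⁻²³ kg·m/s.
λ = h/p = 6.626 × 10⁻³⁴ / 1.687 × 10⁻²³ = 3.93 × 10⁻¹¹ m = 39.3 pm.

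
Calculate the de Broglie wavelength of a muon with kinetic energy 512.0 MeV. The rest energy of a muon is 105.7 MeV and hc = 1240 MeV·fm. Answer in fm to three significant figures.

λ = 2.04 fm

Total energy E = KE + m₀c² = 512.0 + 105.7 = 617.7 MeV.
(pc)² = E² − (m₀c²)² = (617.7)² − (105.7)² = 3.704 × 10⁵ MeV², so pc = 608.6 MeV.
λ = hc/(pc) = 1240 MeV·fm / 608.6 MeV = 2.04 fm.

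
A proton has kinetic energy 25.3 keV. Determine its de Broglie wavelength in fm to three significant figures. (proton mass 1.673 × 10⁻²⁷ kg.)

λ = 180 fm

KE = 25.3 keV = 4.053 × 10⁻¹⁵ J.
p = √(2mKE) = √(2 × 1.673 × 10⁻²⁷ × 4.053 × 10⁻¹⁵) = 3.683 × 10⁻²¹ kg·m/s.
λ = h/p = 6.626 × 10⁻³⁴ / 3.683 × 10⁻²¹ = 1.80 × 10⁻¹³ m = 180 fm.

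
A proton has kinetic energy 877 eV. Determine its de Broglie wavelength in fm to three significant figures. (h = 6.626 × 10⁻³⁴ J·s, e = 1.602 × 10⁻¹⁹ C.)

KE = 877 eV = 1.405 × 10⁻¹⁶ J.
p = √(2mKE) = √(2 × 1.673 × 10⁻²⁷ × 1.405 × 10⁻¹⁶) = 6.856 × 10⁻²² kg·m/s.
λ = h/p = 6.626 × 10⁻³⁴ / 6.856 × 10⁻²² = 9.66 × 10⁻¹³ m = 966 fm.

λ = 966 fm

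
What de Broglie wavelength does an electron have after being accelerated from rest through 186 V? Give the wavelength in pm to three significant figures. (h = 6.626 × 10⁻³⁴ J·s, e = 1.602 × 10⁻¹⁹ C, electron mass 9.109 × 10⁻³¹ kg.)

KE = eV = 1.602 × 10⁻¹⁹ × 186.0 = 2.980 × 10⁻¹⁷ J.
p = √(2mKE) = √(2 × 9.109 × 10⁻³¹ × 2.980 × 10⁻¹⁷) = 7.368 × 10⁻²⁴ kg·m/s.
λ = h/p = 6.626 × 10⁻³⁴ / 7.368 × 10⁻²⁴ = 8.99 × 10⁻¹¹ m = 89.9 pm.

λ = 89.9 pm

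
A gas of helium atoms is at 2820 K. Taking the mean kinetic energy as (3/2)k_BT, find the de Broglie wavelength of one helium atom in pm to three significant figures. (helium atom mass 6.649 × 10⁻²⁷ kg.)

λ = 23.8 pm

KE = (3/2)k_BT = 1.5 × 1.381 × 10⁻²³ × 2820 = 5.842 × 10⁻²⁰ J.
p = √(2mKE) = √(2 × 6.649 × 10⁻²⁷ × 5.842 × 10⁻²⁰) = 2.787 × 10⁻²³ kg·m/s.
λ = h/p = 2.38 × 10⁻¹¹ m = 23.8 pm.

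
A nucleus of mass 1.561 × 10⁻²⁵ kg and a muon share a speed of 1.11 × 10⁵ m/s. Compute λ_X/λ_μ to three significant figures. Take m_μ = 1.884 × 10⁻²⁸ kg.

λ_X/λ_μ = 1.21 × 10⁻³

At fixed v, p = mv so λ = h/(mv) ∝ 1/m.
λ_X/λ_μ = m_μ/m_X = 1.884 × 10⁻²⁸/1.561 × 10⁻²⁵ = 1.21 × 10⁻³.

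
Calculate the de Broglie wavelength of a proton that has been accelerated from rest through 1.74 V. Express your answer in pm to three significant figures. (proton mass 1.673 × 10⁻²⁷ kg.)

λ = 21.7 pm

KE = eV = 1.602 × 10⁻¹⁹ × 1.740 = 2.787 × 10⁻¹⁹ J.
p = √(2mKE) = √(2 × 1.673 × 10⁻²⁷ × 2.787 × 10⁻¹⁹) = 3.054 × 10⁻²³ kg·m/s.
λ = h/p = 6.626 × 10⁻³⁴ / 3.054 × 10⁻²³ = 2.17 × 10⁻¹¹ m = 21.7 pm.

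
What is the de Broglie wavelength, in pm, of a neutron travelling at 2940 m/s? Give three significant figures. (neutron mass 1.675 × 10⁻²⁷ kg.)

p = mv = 1.675 × 10⁻²⁷ × 2940 = 4.925 × 10⁻²⁴ kg·m/s.
λ = h/p = 6.626 × 10⁻³⁴ / 4.925 × 10⁻²⁴ = 1.35 × 10⁻¹⁰ m = 135 pm.

λ = 135 pm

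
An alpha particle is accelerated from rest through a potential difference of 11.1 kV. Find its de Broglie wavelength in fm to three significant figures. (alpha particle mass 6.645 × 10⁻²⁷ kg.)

λ = 96.4 fm

KE = 2eV = 2 × 1.602 × 10⁻¹⁹ × 1.110 × 10⁴ = 3.556 × 10⁻¹⁵ J.
p = √(2mKE) = √(2 × 6.645 × 10⁻²⁷ × 3.556 × 10⁻¹⁵) = 6.875 × 10⁻²¹ kg·m/s.
λ = h/p = 6.626 × 10⁻³⁴ / 6.875 × 10⁻²¹ = 9.64 × 10⁻¹⁴ m = 96.4 fm.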